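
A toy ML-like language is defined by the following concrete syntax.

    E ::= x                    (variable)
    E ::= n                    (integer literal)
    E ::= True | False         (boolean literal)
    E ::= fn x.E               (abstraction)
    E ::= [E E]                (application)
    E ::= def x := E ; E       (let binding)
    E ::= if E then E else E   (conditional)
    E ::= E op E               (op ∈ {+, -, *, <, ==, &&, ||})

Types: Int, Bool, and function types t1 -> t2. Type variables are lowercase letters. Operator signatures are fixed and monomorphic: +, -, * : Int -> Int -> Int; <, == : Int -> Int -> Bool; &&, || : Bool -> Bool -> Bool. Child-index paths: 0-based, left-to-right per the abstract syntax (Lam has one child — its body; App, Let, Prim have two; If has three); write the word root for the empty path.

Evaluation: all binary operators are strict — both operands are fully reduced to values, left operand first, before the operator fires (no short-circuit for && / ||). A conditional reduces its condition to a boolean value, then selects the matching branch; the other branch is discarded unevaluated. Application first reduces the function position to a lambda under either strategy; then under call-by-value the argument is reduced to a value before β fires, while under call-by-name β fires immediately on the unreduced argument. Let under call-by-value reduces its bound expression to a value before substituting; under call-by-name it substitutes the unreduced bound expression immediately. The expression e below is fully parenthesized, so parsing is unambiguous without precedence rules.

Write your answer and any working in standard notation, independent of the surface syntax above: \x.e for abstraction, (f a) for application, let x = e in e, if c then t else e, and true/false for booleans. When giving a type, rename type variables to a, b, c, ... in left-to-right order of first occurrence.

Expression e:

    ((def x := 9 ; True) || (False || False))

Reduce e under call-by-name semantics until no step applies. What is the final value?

Trace:
step 0: ((let x = 9 in true) || (false || false))
step 1: [let@0] (true || (false || false))
step 2: [delta@1] (true || false)
step 3: [delta@root] true

Answer: true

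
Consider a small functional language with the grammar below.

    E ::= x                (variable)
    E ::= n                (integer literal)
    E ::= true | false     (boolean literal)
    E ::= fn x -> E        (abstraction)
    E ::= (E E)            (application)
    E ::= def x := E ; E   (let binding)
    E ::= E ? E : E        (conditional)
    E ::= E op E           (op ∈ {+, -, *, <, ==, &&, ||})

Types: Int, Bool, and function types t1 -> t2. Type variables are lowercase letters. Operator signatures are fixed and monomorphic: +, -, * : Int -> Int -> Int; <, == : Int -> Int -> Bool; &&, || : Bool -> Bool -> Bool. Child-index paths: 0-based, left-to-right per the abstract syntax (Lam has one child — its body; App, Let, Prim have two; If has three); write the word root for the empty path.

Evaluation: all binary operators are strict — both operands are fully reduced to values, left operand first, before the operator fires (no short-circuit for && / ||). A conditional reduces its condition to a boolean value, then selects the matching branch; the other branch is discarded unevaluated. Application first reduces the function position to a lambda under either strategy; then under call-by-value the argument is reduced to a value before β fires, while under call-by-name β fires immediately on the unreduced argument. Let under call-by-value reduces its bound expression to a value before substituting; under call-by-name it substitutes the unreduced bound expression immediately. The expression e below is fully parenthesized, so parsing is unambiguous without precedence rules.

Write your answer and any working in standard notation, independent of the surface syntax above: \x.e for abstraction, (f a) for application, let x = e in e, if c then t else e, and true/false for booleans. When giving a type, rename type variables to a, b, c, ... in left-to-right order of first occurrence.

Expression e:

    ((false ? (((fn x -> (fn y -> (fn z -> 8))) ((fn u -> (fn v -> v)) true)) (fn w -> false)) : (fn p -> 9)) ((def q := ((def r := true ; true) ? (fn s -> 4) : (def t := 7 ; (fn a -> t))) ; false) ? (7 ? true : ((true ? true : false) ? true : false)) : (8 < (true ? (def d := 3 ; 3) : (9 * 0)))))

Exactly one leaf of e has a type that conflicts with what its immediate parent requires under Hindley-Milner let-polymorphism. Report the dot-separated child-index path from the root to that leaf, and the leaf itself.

Trace:
  unify Bool ~ Bool
\z._ : c -> Int
\y._ : b -> c -> Int
\x._ : a -> b -> c -> Int
v : e
\v._ : e -> e
\u._ : d -> e -> e
  unify d -> e -> e ~ Bool -> f
  unify d ~ Bool
  unify e -> e ~ f
_ _ : e -> e
  unify a -> b -> c -> Int ~ (e -> e) -> g
  unify a ~ e -> e
  unify b -> c -> Int ~ g
_ _ : b -> c -> Int
\w._ : h -> Bool
  unify b -> c -> Int ~ (h -> Bool) -> i
  unify b ~ h -> Bool
  unify c -> Int ~ i
_ _ : c -> Int
\p._ : j -> Int
  unify c -> Int ~ j -> Int
  unify c ~ j
  unify Int ~ Int
let r : Bool
  unify Bool ~ Bool
\s._ : k -> Int
let t : Int
t : Int
\a._ : l -> Int
  unify k -> Int ~ l -> Int
  unify k ~ l
  unify Int ~ Int
let q : forall. l -> Int
  unify Bool ~ Bool
  unify Int ~ Bool
  FAIL: mismatch Int ~ Bool

Answer: 1.1.0 : 7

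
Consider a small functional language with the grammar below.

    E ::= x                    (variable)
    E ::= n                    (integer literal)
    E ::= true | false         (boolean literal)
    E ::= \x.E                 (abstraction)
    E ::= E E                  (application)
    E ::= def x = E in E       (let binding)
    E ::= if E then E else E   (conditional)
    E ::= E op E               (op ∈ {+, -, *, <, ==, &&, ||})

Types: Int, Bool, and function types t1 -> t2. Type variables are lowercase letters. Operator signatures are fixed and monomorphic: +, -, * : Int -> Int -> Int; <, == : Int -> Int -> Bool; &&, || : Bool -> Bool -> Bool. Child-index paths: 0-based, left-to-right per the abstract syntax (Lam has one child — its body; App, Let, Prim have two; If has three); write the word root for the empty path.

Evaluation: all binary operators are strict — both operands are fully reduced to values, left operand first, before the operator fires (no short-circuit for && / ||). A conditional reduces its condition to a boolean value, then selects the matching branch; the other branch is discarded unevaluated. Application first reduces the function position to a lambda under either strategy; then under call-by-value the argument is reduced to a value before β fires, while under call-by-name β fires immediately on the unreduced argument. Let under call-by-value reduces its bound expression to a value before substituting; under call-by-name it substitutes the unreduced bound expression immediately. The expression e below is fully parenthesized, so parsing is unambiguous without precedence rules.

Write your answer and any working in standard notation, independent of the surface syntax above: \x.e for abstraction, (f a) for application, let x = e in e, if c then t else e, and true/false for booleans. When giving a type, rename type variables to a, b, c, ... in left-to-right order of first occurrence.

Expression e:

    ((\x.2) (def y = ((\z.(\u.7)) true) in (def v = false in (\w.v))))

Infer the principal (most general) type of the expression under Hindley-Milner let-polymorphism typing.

Answer: Int

Derivation:
\x._ : a -> Int
\u._ : c -> Int
\z._ : b -> c -> Int
  unify b -> c -> Int ~ Bool -> d
  unify b ~ Bool
  unify c -> Int ~ d
_ _ : c -> Int
let y : forall. c -> Int
let v : Bool
v : Bool
\w._ : e -> Bool
  unify a -> Int ~ (e -> Bool) -> f
  unify a ~ e -> Bool
  unify Int ~ f
_ _ : Int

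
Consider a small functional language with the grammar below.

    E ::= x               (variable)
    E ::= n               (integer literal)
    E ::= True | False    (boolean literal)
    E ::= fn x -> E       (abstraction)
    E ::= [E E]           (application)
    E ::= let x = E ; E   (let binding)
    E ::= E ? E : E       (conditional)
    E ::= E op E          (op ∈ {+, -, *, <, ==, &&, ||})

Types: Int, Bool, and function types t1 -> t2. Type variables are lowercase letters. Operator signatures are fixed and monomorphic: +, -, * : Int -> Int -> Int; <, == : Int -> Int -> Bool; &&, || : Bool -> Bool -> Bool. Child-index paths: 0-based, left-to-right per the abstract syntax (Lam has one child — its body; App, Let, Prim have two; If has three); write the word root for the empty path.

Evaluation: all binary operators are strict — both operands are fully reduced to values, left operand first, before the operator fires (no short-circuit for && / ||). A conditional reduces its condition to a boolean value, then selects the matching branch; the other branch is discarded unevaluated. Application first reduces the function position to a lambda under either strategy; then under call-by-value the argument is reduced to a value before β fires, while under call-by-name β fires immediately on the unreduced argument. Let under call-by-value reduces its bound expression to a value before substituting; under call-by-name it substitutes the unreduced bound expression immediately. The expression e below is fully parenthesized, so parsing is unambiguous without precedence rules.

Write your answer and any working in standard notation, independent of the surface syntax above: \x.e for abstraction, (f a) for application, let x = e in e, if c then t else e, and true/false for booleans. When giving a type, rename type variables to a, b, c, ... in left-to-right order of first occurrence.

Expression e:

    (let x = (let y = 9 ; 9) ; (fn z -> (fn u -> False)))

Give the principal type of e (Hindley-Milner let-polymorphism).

Working:
let y : Int
let x : Int
\u._ : b -> Bool
\z._ : a -> b -> Bool

Answer: a -> b -> Bool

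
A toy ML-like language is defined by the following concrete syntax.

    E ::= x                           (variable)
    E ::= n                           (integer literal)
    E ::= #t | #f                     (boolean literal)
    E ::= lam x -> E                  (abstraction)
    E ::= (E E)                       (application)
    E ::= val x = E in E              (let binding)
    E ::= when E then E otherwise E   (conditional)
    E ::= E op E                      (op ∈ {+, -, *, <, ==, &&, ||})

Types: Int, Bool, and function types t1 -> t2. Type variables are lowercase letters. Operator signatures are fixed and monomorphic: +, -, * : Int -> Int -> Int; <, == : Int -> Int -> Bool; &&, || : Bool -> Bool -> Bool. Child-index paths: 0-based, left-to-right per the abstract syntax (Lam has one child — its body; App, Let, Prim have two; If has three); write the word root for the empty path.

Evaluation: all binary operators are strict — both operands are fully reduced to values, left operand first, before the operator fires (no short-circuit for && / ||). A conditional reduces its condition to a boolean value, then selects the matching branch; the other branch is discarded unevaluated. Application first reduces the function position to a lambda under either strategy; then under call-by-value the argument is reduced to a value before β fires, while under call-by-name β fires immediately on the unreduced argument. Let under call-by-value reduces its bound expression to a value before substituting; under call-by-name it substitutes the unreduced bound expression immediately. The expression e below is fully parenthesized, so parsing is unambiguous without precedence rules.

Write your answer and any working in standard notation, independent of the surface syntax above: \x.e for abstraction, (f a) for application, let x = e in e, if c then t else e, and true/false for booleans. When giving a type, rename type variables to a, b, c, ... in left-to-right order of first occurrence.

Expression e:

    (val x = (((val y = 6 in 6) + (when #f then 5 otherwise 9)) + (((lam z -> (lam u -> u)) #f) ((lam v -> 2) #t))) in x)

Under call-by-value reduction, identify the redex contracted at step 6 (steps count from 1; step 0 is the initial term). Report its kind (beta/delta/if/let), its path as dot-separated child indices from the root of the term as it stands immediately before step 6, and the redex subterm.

Answer: beta at 0.1 : ((\u.u) 2)

Trace:
step 0: (let x = (((let y = 6 in 6) + (if false then 5 else 9)) + (((\z.(\u.u)) false) ((\v.2) true))) in x)
step 1: [let@0.0.0] (let x = ((6 + (if false then 5 else 9)) + (((\z.(\u.u)) false) ((\v.2) true))) in x)
step 2: [if@0.0.1] (let x = ((6 + 9) + (((\z.(\u.u)) false) ((\v.2) true))) in x)
step 3: [delta@0.0] (let x = (15 + (((\z.(\u.u)) false) ((\v.2) true))) in x)
step 4: [beta@0.1.0] (let x = (15 + ((\u.u) ((\v.2) true))) in x)
step 5: [beta@0.1.1] (let x = (15 + ((\u.u) 2)) in x)
step 6: [beta@0.1] (let x = (15 + 2) in x)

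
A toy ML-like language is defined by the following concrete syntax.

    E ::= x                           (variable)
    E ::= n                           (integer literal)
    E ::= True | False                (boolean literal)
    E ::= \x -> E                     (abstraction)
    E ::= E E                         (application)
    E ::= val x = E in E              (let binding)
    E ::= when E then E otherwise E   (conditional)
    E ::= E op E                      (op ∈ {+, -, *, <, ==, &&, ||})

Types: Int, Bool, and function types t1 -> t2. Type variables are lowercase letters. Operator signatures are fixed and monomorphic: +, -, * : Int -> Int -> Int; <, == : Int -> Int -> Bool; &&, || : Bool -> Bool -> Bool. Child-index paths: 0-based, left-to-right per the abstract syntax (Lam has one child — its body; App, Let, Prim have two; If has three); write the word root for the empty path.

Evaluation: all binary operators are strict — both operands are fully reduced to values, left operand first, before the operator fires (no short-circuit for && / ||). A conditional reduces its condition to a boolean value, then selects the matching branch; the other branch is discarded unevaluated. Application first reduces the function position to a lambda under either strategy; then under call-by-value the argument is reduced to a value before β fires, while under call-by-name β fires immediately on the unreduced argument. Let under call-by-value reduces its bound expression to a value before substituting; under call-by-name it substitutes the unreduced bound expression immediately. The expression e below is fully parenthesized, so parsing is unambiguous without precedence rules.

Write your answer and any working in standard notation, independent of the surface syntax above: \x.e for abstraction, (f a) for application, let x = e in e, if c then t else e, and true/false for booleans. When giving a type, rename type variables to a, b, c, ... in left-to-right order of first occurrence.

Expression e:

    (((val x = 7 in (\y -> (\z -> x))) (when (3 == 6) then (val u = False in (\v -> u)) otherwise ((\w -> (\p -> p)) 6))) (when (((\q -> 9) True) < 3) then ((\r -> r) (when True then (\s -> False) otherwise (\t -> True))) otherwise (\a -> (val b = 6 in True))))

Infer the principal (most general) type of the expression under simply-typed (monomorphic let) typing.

Answer: Int

Working:
let x : Int
x : Int
\z._ : b -> Int
\y._ : a -> b -> Int
  unify Int ~ Int
  unify Int ~ Int
  unify Bool ~ Bool
let u : Bool
u : Bool
\v._ : c -> Bool
p : e
\p._ : e -> e
\w._ : d -> e -> e
  unify d -> e -> e ~ Int -> f
  unify d ~ Int
  unify e -> e ~ f
_ _ : e -> e
  unify c -> Bool ~ e -> e
  unify c ~ e
  unify Bool ~ e
  unify a -> b -> Int ~ (Bool -> Bool) -> g
  unify a ~ Bool -> Bool
  unify b -> Int ~ g
_ _ : b -> Int
\q._ : h -> Int
  unify h -> Int ~ Bool -> i
  unify h ~ Bool
  unify Int ~ i
_ _ : Int
  unify Int ~ Int
  unify Int ~ Int
  unify Bool ~ Bool
r : j
\r._ : j -> j
  unify Bool ~ Bool
\s._ : k -> Bool
\t._ : l -> Bool
  unify k -> Bool ~ l -> Bool
  unify k ~ l
  unify Bool ~ Bool
  unify j -> j ~ (l -> Bool) -> m
  unify j ~ l -> Bool
  unify l -> Bool ~ m
_ _ : l -> Bool
let b : Int
\a._ : n -> Bool
  unify l -> Bool ~ n -> Bool
  unify l ~ n
  unify Bool ~ Bool
  unify b -> Int ~ (n -> Bool) -> o
  unify b ~ n -> Bool
  unify Int ~ o
_ _ : Int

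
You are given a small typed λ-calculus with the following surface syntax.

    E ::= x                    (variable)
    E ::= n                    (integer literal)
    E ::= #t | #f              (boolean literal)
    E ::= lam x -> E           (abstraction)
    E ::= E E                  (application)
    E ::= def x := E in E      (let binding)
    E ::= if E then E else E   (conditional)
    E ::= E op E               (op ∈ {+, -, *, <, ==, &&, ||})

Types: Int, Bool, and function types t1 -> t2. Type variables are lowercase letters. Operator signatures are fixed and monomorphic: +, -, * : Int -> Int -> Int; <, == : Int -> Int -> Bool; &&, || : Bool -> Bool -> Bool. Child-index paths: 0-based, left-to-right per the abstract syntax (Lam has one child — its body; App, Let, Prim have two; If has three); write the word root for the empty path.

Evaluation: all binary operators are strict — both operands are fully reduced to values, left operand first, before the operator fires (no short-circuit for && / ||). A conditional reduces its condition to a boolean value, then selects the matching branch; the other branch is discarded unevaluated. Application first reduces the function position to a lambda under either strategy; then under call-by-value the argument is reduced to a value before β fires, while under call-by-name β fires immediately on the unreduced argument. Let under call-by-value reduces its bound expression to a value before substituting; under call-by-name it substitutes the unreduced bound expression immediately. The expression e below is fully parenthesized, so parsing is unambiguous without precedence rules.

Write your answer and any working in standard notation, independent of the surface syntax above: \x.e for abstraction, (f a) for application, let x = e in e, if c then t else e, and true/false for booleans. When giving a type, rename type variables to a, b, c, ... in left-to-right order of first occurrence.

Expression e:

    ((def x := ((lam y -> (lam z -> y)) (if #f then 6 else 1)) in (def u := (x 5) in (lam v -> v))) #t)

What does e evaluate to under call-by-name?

Working:
step 0: ((let x = ((\y.(\z.y)) (if false then 6 else 1)) in (let u = (x 5) in (\v.v))) true)
step 1: [let@0] ((let u = (((\y.(\z.y)) (if false then 6 else 1)) 5) in (\v.v)) true)
step 2: [let@0] ((\v.v) true)
step 3: [beta@root] true

Answer: true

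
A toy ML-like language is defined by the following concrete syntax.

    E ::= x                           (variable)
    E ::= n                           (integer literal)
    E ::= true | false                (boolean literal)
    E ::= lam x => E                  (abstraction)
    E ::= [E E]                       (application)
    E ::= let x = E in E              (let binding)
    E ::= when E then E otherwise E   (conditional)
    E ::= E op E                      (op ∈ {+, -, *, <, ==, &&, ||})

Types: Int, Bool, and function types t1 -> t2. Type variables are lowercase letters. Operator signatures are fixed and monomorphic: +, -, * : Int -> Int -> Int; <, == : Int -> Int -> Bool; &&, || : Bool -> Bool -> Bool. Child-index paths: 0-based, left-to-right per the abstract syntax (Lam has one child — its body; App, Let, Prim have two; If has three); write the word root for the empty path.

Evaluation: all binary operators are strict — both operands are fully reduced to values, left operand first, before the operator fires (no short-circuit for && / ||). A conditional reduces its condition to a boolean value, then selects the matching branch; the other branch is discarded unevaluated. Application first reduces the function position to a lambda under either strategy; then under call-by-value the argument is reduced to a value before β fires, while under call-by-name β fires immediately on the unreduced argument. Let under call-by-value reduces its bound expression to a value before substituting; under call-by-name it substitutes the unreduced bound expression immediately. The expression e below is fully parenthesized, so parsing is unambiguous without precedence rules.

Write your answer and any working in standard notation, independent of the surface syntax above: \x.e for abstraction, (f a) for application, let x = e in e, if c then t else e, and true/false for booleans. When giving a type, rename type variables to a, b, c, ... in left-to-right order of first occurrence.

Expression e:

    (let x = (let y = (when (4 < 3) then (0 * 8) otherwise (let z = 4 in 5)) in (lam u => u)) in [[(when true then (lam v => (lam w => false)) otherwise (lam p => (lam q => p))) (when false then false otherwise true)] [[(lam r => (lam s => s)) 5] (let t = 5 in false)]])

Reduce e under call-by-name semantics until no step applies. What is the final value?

Working:
step 0: (let x = (let y = (if (4 < 3) then (0 * 8) else (let z = 4 in 5)) in (\u.u)) in (((if true then (\v.(\w.false)) else (\p.(\q.p))) (if false then false else true)) (((\r.(\s.s)) 5) (let t = 5 in false))))
step 1: [let@root] (((if true then (\v.(\w.false)) else (\p.(\q.p))) (if false then false else true)) (((\r.(\s.s)) 5) (let t = 5 in false)))
step 2: [if@0.0] (((\v.(\w.false)) (if false then false else true)) (((\r.(\s.s)) 5) (let t = 5 in false)))
step 3: [beta@0] ((\w.false) (((\r.(\s.s)) 5) (let t = 5 in false)))
step 4: [beta@root] false

Answer: false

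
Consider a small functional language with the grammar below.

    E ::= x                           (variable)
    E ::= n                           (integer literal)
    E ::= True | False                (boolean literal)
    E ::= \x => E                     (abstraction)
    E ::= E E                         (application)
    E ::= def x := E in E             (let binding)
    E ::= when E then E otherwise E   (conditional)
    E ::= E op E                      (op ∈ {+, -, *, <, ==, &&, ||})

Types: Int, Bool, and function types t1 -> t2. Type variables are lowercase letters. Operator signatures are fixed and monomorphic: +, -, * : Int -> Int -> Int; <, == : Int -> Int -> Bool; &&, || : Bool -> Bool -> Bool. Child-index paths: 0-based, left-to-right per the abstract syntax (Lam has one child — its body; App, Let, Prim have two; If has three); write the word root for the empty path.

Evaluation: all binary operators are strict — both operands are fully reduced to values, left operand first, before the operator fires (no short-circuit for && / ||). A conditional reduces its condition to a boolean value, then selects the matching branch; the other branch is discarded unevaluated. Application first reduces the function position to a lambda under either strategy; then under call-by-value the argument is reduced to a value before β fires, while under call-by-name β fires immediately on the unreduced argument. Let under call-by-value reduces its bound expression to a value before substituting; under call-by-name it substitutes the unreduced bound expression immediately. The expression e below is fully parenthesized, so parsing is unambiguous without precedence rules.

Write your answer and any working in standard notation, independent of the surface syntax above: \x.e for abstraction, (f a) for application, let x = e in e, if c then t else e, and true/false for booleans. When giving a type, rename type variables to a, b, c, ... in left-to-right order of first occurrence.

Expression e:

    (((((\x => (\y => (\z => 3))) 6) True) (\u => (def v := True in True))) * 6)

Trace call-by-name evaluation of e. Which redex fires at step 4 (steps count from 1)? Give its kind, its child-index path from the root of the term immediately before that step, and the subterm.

Derivation:
step 0: (((((\x.(\y.(\z.3))) 6) true) (\u.(let v = true in true))) * 6)
step 1: [beta@0.0.0] ((((\y.(\z.3)) true) (\u.(let v = true in true))) * 6)
step 2: [beta@0.0] (((\z.3) (\u.(let v = true in true))) * 6)
step 3: [beta@0] (3 * 6)
step 4: [delta@root] 18

Answer: delta at root : (3 * 6)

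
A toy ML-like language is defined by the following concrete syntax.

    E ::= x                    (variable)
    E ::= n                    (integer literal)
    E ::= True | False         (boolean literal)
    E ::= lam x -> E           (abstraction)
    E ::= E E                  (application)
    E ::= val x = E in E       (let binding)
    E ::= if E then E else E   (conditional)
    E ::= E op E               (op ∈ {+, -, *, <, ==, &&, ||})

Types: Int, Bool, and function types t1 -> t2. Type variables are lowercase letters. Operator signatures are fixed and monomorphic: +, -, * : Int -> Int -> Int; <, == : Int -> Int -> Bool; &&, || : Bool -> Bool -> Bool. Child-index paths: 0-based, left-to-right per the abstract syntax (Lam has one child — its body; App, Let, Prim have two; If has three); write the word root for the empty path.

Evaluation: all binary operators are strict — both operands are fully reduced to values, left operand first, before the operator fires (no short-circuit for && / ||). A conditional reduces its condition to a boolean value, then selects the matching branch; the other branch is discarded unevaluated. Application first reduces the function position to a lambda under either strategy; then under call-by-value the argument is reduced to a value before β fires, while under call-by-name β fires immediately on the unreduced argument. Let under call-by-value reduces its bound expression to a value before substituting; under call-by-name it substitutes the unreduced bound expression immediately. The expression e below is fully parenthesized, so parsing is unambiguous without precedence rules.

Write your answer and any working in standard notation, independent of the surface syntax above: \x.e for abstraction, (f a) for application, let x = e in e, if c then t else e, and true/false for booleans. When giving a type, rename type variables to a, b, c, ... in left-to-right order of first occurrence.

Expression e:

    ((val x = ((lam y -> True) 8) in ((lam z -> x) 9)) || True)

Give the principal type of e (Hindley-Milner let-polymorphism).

Answer: Bool

Working:
\y._ : a -> Bool
  unify a -> Bool ~ Int -> b
  unify a ~ Int
  unify Bool ~ b
_ _ : Bool
let x : Bool
x : Bool
\z._ : c -> Bool
  unify c -> Bool ~ Int -> d
  unify c ~ Int
  unify Bool ~ d
_ _ : Bool
  unify Bool ~ Bool
  unify Bool ~ Bool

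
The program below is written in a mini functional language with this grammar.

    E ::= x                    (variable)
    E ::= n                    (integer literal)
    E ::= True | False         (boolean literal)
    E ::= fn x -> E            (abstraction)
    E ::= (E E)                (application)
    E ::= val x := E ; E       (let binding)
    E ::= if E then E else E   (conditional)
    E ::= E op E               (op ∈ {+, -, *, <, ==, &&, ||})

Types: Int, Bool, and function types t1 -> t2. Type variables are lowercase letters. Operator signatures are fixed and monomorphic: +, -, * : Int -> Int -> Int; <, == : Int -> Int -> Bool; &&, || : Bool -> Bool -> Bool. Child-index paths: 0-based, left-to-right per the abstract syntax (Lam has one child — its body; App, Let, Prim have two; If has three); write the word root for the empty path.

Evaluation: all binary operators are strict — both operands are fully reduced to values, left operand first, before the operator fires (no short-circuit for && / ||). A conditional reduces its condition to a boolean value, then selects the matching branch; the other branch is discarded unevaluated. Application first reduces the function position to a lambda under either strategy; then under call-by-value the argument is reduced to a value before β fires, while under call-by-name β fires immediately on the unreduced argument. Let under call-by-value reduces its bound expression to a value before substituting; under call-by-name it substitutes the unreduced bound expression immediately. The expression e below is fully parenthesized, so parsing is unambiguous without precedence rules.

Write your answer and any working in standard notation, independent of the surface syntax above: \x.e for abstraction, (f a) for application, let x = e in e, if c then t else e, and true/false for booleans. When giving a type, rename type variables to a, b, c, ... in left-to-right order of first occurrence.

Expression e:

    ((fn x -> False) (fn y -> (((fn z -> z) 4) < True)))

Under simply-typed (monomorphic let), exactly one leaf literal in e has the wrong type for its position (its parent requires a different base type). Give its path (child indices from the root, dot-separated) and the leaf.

Answer: 1.0.1 : true

Working:
\x._ : a -> Bool
z : c
\z._ : c -> c
  unify c -> c ~ Int -> d
  unify c ~ Int
  unify Int ~ d
_ _ : Int
  unify Int ~ Int
  unify Bool ~ Int
  FAIL: mismatch Bool ~ Int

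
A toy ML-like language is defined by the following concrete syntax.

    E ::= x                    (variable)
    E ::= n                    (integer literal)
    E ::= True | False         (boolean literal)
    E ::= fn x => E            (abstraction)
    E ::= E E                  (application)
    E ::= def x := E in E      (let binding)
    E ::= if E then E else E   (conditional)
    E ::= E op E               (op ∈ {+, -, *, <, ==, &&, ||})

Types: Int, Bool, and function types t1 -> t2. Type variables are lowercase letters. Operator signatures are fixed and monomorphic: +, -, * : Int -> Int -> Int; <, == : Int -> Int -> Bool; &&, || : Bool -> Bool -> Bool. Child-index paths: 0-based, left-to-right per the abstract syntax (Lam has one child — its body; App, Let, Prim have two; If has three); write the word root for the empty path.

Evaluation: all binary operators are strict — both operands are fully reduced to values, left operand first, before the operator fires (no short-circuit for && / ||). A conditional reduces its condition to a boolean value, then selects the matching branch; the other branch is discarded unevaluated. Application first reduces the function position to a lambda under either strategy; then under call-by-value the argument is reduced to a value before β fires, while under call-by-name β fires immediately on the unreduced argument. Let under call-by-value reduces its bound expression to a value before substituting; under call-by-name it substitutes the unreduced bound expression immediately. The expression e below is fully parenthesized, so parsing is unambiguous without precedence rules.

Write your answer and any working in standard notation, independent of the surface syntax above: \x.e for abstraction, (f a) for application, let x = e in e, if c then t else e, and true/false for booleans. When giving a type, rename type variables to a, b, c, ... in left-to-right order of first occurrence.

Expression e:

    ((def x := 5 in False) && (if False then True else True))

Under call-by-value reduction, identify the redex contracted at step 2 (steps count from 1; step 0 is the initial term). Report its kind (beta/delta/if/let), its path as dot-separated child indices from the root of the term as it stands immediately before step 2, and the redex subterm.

Derivation:
step 0: ((let x = 5 in false) && (if false then true else true))
step 1: [let@0] (false && (if false then true else true))
step 2: [if@1] (false && true)

Answer: if at 1 : (if false then true else true)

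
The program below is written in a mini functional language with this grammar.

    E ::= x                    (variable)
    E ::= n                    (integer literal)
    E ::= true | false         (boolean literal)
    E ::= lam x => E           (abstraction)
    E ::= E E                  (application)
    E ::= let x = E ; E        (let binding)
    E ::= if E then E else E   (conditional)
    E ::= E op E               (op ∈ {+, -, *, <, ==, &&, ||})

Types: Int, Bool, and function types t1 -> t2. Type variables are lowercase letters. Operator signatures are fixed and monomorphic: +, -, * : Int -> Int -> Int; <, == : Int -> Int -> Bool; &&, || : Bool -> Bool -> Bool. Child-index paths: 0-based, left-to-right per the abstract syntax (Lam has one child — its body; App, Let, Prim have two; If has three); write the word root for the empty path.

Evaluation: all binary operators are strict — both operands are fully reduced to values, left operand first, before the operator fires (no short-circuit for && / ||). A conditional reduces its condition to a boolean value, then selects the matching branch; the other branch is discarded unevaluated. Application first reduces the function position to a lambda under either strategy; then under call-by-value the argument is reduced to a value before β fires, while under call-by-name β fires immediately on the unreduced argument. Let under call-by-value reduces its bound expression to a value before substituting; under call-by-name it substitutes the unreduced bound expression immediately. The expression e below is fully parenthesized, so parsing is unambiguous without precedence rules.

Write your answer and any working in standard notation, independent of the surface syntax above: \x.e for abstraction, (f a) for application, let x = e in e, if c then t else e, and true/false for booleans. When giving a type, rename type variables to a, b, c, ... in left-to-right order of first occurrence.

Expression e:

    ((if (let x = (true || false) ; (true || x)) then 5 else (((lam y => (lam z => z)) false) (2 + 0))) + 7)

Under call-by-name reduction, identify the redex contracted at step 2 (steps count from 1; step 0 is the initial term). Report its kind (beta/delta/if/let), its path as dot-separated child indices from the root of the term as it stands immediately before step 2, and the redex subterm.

Answer: delta at 0.0.1 : (true || false)

Working:
step 0: ((if (let x = (true || false) in (true || x)) then 5 else (((\y.(\z.z)) false) (2 + 0))) + 7)
step 1: [let@0.0] ((if (true || (true || false)) then 5 else (((\y.(\z.z)) false) (2 + 0))) + 7)
step 2: [delta@0.0.1] ((if (true || true) then 5 else (((\y.(\z.z)) false) (2 + 0))) + 7)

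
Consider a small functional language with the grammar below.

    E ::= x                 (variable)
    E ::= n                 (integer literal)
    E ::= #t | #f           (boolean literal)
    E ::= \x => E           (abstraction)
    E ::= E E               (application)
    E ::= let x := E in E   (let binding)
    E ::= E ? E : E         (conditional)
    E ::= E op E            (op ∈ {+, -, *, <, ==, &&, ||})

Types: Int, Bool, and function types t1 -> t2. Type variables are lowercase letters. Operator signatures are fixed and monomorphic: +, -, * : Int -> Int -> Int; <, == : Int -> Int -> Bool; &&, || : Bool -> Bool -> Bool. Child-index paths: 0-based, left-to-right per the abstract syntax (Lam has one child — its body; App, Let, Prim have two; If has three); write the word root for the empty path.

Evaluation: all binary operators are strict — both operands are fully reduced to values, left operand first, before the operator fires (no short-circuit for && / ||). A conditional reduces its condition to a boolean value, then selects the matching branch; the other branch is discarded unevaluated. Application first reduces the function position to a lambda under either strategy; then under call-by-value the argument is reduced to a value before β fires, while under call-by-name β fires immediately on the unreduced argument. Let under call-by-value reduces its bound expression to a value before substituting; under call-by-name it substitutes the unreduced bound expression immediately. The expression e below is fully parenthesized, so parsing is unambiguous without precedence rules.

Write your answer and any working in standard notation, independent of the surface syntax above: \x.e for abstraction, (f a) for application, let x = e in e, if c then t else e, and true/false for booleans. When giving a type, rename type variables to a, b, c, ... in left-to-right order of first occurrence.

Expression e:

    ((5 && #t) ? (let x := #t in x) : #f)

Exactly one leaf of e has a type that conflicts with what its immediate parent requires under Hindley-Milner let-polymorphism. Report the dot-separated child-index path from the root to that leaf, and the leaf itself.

Trace:
  unify Int ~ Bool
  FAIL: mismatch Int ~ Bool

Answer: 0.0 : 5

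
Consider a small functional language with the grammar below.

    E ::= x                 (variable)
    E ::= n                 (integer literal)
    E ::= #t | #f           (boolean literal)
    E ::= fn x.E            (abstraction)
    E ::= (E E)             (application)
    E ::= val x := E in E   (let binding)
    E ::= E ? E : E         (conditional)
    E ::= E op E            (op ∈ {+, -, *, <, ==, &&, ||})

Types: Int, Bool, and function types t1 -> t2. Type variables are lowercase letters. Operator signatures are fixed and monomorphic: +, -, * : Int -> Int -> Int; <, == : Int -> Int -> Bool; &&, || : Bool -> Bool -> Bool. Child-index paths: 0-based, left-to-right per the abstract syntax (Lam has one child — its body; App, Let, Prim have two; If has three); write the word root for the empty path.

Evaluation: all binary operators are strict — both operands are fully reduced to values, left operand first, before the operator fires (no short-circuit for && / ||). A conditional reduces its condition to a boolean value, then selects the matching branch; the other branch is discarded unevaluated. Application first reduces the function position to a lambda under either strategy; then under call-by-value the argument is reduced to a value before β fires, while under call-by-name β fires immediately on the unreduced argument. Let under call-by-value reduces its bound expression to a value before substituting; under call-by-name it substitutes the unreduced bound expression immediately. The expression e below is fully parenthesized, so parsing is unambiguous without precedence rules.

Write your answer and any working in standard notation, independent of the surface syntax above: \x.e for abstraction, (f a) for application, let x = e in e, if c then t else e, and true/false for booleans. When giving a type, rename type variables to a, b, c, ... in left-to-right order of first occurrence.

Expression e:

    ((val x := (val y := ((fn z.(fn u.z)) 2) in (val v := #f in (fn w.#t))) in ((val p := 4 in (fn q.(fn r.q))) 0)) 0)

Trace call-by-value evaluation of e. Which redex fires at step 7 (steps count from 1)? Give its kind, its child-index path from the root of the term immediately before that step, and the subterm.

Derivation:
step 0: ((let x = (let y = ((\z.(\u.z)) 2) in (let v = false in (\w.true))) in ((let p = 4 in (\q.(\r.q))) 0)) 0)
step 1: [beta@0.0.0] ((let x = (let y = (\u.2) in (let v = false in (\w.true))) in ((let p = 4 in (\q.(\r.q))) 0)) 0)
step 2: [let@0.0] ((let x = (let v = false in (\w.true)) in ((let p = 4 in (\q.(\r.q))) 0)) 0)
step 3: [let@0.0] ((let x = (\w.true) in ((let p = 4 in (\q.(\r.q))) 0)) 0)
step 4: [let@0] (((let p = 4 in (\q.(\r.q))) 0) 0)
step 5: [let@0.0] (((\q.(\r.q)) 0) 0)
step 6: [beta@0] ((\r.0) 0)
step 7: [beta@root] 0

Answer: beta at root : ((\r.0) 0)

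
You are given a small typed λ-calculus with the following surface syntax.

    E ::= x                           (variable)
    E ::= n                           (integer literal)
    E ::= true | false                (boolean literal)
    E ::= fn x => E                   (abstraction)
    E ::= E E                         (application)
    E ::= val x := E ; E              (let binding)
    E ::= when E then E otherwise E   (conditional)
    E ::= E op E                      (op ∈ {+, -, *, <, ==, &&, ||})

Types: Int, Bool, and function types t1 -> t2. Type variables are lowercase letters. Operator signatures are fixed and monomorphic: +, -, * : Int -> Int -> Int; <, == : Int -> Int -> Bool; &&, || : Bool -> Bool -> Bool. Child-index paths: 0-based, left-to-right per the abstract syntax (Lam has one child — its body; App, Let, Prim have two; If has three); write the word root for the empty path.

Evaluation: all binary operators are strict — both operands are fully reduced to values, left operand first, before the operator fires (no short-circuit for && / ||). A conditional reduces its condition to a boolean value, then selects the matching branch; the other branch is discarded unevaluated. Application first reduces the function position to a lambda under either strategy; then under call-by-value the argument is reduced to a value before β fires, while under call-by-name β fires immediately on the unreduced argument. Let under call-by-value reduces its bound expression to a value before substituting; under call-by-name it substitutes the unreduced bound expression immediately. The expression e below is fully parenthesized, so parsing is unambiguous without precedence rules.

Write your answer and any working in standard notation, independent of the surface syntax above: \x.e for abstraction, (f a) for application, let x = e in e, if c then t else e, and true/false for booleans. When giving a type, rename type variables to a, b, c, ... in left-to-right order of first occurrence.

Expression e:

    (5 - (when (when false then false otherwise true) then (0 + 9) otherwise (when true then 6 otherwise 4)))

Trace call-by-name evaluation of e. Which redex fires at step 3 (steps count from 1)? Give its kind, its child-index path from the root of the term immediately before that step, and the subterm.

Answer: delta at 1 : (0 + 9)

Working:
step 0: (5 - (if (if false then false else true) then (0 + 9) else (if true then 6 else 4)))
step 1: [if@1.0] (5 - (if true then (0 + 9) else (if true then 6 else 4)))
step 2: [if@1] (5 - (0 + 9))
step 3: [delta@1] (5 - 9)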